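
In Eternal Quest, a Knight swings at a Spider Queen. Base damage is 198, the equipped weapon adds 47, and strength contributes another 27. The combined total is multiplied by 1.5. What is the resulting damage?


Sum base + weapon + str = 198 + 47 + 27 = 272
Multiply by 1.5:
272 * 1.5 = 408.0

408.0 damage


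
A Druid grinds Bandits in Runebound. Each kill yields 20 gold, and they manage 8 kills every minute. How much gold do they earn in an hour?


Gold per minute = 20 * 8 = 160
Gold per hour = 160 * 60 = 9600

9600 gold/hour


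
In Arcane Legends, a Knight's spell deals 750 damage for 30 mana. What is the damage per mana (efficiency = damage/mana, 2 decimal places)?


Efficiency = damage / mana
= 750 / 30
= 25.00

25.00 dmg/mana


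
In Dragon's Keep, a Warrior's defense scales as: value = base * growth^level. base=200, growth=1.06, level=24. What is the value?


value = base * growth^level
= 200 * 1.06^24
= 200 * 4.048935
= 809.79

809.79 defense


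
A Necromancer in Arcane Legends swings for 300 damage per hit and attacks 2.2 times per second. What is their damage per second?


DPS = damage * attack_speed
= 300 * 2.2
= 660.0

660.0 DPS


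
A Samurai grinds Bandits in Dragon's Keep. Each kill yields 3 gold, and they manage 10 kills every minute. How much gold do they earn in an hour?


Gold per minute = 3 * 10 = 30
Gold per hour = 30 * 60 = 1800

1800 gold/hour


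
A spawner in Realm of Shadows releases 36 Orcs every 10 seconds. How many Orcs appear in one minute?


Spawns per minute = count * (60 / interval)
= 36 * (60 / 10)
= 36 * 6.0
= 216.0

216.0 per minute


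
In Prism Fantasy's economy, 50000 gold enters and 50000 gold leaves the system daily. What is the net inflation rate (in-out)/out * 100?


Net gold = 50000 - 50000 = 0
Inflation rate = net / sunk * 100 = 0 / 50000 * 100
= 0.0 * 100
= 0.00%

0.00%


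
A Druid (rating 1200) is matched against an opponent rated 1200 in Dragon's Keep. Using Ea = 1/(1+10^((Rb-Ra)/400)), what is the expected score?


Elo expected score: Ea = 1/(1 + 10^((Rb-Ra)/400))
Rb - Ra = 1200 - 1200 = 0
(Rb-Ra)/400 = 0/400 = 0.0
10^0.0 = 1.0
Ea = 1/(1 + 1.0) = 1/2.0 = 0.5000

0.5000


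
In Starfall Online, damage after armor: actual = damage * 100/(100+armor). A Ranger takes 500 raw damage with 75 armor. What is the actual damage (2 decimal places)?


actual = 500 * 100 / (100 + 75)
= 500 * 100 / 175
= 50000 / 175
= 285.71

285.71 damage


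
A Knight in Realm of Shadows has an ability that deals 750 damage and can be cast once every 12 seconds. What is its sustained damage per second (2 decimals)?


DPS = damage / cooldown
= 750 / 12
= 62.50

62.50 DPS


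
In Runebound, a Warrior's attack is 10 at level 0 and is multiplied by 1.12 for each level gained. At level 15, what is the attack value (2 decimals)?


value = base * growth^level
= 10 * 1.12^15
= 10 * 5.473566
= 54.74

54.74 attack


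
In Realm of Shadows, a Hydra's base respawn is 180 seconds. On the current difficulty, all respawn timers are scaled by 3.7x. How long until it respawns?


Respawn time = base * multiplier
= 180 * 3.7
= 666.0 seconds

666.0 seconds


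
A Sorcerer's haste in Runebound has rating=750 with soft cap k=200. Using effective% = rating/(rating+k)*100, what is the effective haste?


effective% = rating / (rating + k) * 100
= 750 / (750 + 200) * 100
= 750 / 950 * 100
= 0.789474 * 100
= 78.95%

78.95%


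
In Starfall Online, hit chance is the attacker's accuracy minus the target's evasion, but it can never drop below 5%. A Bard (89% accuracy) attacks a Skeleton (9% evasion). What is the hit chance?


accuracy - evasion = 89 - 9 = 80
Apply floor: max(80, 5) = 80
Hit chance = 80%

80%


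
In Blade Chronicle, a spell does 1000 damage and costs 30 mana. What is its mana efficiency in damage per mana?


Efficiency = damage / mana
= 1000 / 30
= 33.33

33.33 dmg/mana


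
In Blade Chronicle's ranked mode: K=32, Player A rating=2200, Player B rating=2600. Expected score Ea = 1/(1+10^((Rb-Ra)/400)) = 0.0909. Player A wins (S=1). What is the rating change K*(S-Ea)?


Elo update: delta = K * (S - Ea), where S = 1 (wins)
S - Ea = 1 - 0.0909 = 0.9091
Rating change = 32 * 0.9091
= 29.09

29.09 rating points


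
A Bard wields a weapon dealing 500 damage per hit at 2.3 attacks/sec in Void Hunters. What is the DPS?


DPS = damage * attack_speed
= 500 * 2.3
= 1150.0

1150.0 DPS


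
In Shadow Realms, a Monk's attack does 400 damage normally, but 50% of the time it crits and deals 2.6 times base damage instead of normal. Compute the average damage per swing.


E[dmg] = base * (1 + crit_chance * (crit_mult - 1))
cc as decimal = 50/100 = 0.5
cm - 1 = 2.6 - 1 = 1.6
Bonus factor = 0.5 * 1.6 = 0.8
Total multiplier = 1 + 0.8 = 1.8
Expected damage = 400 * 1.8 = 720.00

720.00 damage


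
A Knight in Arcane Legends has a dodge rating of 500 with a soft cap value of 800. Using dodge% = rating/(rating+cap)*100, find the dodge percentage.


dodge% = 500 / (500 + 800) * 100
= 500 / 1300 * 100
= 0.384615 * 100
= 38.46%

38.46%


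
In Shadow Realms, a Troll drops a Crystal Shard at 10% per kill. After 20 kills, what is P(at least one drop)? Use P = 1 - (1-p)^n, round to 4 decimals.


P(at least one) = 1 - P(none) = 1 - (1-p)^n
p = 10/100 = 0.1
1 - p = 0.9
(1 - p)^20 = 0.9^20 = 0.121577
P(at least one) = 1 - 0.121577 = 0.8784

0.8784


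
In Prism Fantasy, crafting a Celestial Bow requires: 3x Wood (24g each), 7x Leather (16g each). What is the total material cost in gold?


Cost breakdown:
  Wood: 3 * 24 = 72
  Leather: 7 * 16 = 112
Total = 72 + 112 = 184

184 gold


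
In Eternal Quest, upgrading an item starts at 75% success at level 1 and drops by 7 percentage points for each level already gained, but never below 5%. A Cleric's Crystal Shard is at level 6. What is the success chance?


raw_rate = 75 - 7 * (6 - 1)
= 75 - 7 * 5
= 75 - 35
= 40
Apply floor: max(40, 5) = 40%

40%


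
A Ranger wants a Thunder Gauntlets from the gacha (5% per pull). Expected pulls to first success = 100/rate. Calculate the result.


Expected pulls for a geometric distribution = 1/p = 100 / rate%
= 100 / 5
= 20.0

20.0 pulls


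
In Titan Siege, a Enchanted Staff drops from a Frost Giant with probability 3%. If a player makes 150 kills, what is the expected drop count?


Expected drops = kills * (drop_rate / 100)
= 150 * (3 / 100)
= 150 * 0.03
= 4.5

4.5 drops


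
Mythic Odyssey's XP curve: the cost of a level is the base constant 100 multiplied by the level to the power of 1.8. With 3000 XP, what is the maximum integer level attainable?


XP = 100 * level^1.8, so level = (XP / 100)^(1/1.8)
= (3000 / 100)^(1/1.8)
= 30.0^0.5556
= 6.6164
Floor: level = 6

level 6


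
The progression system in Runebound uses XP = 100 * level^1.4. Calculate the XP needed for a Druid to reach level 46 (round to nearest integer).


XP = 100 * level^1.4
Substitute level = 46:
XP = 100 * 46^1.4
= 100 * 212.7458
= 21275

21275 XP


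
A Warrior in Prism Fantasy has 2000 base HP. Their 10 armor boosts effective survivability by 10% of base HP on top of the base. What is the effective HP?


EHP = 2000 * (1 + 10/100)
= 2000 * (1 + 0.1)
= 2000 * 1.1
= 2200.0

2200.0 EHP


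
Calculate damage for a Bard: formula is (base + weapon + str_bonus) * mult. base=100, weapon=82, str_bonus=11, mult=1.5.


Sum base + weapon + str = 100 + 82 + 11 = 193
Multiply by 1.5:
193 * 1.5 = 289.5

289.5 damage


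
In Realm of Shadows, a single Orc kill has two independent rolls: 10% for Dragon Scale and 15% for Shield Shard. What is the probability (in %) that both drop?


For independent events, P(both) = P(A) * P(B)
= 10% * 15%
= 150 / 100 %
= 1.5%

1.5%


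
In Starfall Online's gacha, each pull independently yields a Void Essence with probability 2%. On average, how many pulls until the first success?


Expected pulls for a geometric distribution = 1/p = 100 / rate%
= 100 / 2
= 50.0

50.0 pulls


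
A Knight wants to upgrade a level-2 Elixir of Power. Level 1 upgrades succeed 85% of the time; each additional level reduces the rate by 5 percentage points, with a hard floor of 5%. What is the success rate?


raw_rate = 85 - 5 * (2 - 1)
= 85 - 5 * 1
= 85 - 5
= 80
Apply floor: max(80, 5) = 80%

80%


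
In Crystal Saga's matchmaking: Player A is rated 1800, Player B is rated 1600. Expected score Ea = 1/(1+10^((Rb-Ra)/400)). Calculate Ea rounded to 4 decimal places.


Elo expected score: Ea = 1/(1 + 10^((Rb-Ra)/400))
Rb - Ra = 1600 - 1800 = -200
(Rb-Ra)/400 = -200/400 = -0.5
10^-0.5 = 0.316228
Ea = 1/(1 + 0.316228) = 1/1.316228 = 0.7597

0.7597


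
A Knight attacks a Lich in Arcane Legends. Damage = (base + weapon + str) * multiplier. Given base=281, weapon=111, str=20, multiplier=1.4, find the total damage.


Sum base + weapon + str = 281 + 111 + 20 = 412
Multiply by 1.4:
412 * 1.4 = 576.8

576.8 damage


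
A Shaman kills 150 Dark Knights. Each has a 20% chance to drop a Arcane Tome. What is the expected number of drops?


Expected drops = kills * (drop_rate / 100)
= 150 * (20 / 100)
= 150 * 0.2
= 30.0

30.0 drops


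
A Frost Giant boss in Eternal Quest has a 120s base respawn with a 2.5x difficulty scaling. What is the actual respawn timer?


Respawn time = base * multiplier
= 120 * 2.5
= 300.0 seconds

300.0 seconds


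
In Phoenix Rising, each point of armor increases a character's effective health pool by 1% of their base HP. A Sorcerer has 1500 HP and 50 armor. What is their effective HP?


EHP = 1500 * (1 + 50/100)
= 1500 * (1 + 0.5)
= 1500 * 1.5
= 2250.0

2250.0 EHP


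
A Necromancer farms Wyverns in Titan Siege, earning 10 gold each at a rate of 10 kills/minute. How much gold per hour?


Gold per minute = 10 * 10 = 100
Gold per hour = 100 * 60 = 6000

6000 gold/hour


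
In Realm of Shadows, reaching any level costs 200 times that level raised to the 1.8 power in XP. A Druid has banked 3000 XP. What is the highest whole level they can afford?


XP = 200 * level^1.8, so level = (XP / 200)^(1/1.8)
= (3000 / 200)^(1/1.8)
= 15.0^0.5556
= 4.5018
Floor: level = 4

level 4


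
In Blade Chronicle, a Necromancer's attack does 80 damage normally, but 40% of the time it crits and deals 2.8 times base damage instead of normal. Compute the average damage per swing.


E[dmg] = base * (1 + crit_chance * (crit_mult - 1))
cc as decimal = 40/100 = 0.4
cm - 1 = 2.8 - 1 = 1.8
Bonus factor = 0.4 * 1.8 = 0.72
Total multiplier = 1 + 0.72 = 1.72
Expected damage = 80 * 1.72 = 137.60

137.60 damage


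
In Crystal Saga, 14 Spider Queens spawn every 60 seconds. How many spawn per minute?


Spawns per minute = count * (60 / interval)
= 14 * (60 / 60)
= 14 * 1.0
= 14.0

14.0 per minute


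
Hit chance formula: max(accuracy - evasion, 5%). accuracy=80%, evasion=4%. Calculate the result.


accuracy - evasion = 80 - 4 = 76
Apply floor: max(76, 5) = 76
Hit chance = 76%

76%


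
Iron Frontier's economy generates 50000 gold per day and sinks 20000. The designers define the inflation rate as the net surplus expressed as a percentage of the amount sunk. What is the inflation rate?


Net gold = 50000 - 20000 = 30000
Inflation rate = net / sunk * 100 = 30000 / 20000 * 100
= 1.5 * 100
= 150.00%

150.00%


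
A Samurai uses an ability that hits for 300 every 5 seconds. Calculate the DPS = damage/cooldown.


DPS = damage / cooldown
= 300 / 5
= 60.00

60.00 DPS


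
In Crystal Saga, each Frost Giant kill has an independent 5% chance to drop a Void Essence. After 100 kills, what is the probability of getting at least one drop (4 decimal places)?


P(at least one) = 1 - P(none) = 1 - (1-p)^n
p = 5/100 = 0.05
1 - p = 0.95
(1 - p)^100 = 0.95^100 = 0.005921
P(at least one) = 1 - 0.005921 = 0.9941

0.9941


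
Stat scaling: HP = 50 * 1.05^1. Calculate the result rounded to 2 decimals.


value = base * growth^level
= 50 * 1.05^1
= 50 * 1.05
= 52.50

52.50 HP


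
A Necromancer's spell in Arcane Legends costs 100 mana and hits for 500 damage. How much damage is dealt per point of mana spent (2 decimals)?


Efficiency = damage / mana
= 500 / 100
= 5.00

5.00 dmg/mana


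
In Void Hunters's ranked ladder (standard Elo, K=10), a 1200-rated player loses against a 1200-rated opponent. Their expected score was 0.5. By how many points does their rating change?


Elo update: delta = K * (S - Ea), where S = 0 (loses)
S - Ea = 0 - 0.5 = -0.5
Rating change = 10 * -0.5
= -5.00

-5.00 rating points


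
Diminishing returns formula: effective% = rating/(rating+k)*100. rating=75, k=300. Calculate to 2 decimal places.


effective% = rating / (rating + k) * 100
= 75 / (75 + 300) * 100
= 75 / 375 * 100
= 0.2 * 100
= 20.00%

20.00%


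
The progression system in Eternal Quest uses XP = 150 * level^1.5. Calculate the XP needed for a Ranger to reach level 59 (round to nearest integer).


XP = 150 * level^1.5
Substitute level = 59:
XP = 150 * 59^1.5
= 150 * 453.1876
= 67978

67978 XP


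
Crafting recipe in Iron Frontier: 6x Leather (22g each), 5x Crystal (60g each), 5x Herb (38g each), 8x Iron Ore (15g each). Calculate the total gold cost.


Cost breakdown:
  Leather: 6 * 22 = 132
  Crystal: 5 * 60 = 300
  Herb: 5 * 38 = 190
  Iron Ore: 8 * 15 = 120
Total = 132 + 300 + 190 + 120 = 742

742 gold


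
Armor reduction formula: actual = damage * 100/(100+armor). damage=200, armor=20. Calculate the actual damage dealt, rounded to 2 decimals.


actual = 200 * 100 / (100 + 20)
= 200 * 100 / 120
= 20000 / 120
= 166.67

166.67 damage


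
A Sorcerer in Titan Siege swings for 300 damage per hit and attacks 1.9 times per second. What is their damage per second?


DPS = damage * attack_speed
= 300 * 1.9
= 570.0

570.0 DPS


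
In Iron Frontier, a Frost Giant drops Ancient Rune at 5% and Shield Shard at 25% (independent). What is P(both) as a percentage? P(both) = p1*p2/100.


For independent events, P(both) = P(A) * P(B)
= 5% * 25%
= 125 / 100 %
= 1.25%

1.25%


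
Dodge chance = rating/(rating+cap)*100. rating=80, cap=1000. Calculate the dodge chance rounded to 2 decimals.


dodge% = 80 / (80 + 1000) * 100
= 80 / 1080 * 100
= 0.074074 * 100
= 7.41%

7.41%


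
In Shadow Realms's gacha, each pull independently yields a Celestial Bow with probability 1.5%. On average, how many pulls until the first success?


Expected pulls for a geometric distribution = 1/p = 100 / rate%
= 100 / 1.5
= 66.67

66.67 pulls


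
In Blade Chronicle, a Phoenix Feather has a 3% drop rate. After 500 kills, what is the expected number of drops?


Expected drops = kills * (drop_rate / 100)
= 500 * (3 / 100)
= 500 * 0.03
= 15.0

15.0 drops


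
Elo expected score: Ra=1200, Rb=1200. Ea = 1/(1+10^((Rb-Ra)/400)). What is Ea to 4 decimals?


Elo expected score: Ea = 1/(1 + 10^((Rb-Ra)/400))
Rb - Ra = 1200 - 1200 = 0
(Rb-Ra)/400 = 0/400 = 0.0
10^0.0 = 1.0
Ea = 1/(1 + 1.0) = 1/2.0 = 0.5000

0.5000


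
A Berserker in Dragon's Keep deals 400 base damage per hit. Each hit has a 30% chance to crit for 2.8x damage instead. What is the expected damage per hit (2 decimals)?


E[dmg] = base * (1 + crit_chance * (crit_mult - 1))
cc as decimal = 30/100 = 0.3
cm - 1 = 2.8 - 1 = 1.8
Bonus factor = 0.3 * 1.8 = 0.54
Total multiplier = 1 + 0.54 = 1.54
Expected damage = 400 * 1.54 = 616.00

616.00 damage


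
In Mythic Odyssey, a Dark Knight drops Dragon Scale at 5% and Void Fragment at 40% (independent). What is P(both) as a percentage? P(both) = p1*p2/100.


For independent events, P(both) = P(A) * P(B)
= 5% * 40%
= 200 / 100 %
= 2.0%

2.0%


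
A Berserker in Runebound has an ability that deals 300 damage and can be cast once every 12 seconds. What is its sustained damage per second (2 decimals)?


DPS = damage / cooldown
= 300 / 12
= 25.00

25.00 DPS


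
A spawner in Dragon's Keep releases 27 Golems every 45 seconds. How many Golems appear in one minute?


Spawns per minute = count * (60 / interval)
= 27 * (60 / 45)
= 27 * 1.3333
= 36.0

36.0 per minute


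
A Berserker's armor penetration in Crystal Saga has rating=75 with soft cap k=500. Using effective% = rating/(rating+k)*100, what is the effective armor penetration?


effective% = rating / (rating + k) * 100
= 75 / (75 + 500) * 100
= 75 / 575 * 100
= 0.130435 * 100
= 13.04%

13.04%


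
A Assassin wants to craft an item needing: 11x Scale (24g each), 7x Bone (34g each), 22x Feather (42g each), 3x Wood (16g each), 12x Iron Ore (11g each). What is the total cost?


Cost breakdown:
  Scale: 11 * 24 = 264
  Bone: 7 * 34 = 238
  Feather: 22 * 42 = 924
  Wood: 3 * 16 = 48
  Iron Ore: 12 * 11 = 132
Total = 264 + 238 + 924 + 48 + 132 = 1606

1606 gold


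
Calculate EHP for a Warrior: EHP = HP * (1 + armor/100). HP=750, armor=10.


EHP = 750 * (1 + 10/100)
= 750 * (1 + 0.1)
= 750 * 1.1
= 825.0

825.0 EHP


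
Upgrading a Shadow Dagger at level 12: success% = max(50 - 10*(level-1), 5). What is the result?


raw_rate = 50 - 10 * (12 - 1)
= 50 - 10 * 11
= 50 - 110
= -60
Apply floor: max(-60, 5) = 5%

5%


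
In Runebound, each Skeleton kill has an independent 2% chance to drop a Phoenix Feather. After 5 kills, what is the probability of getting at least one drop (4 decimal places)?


P(at least one) = 1 - P(none) = 1 - (1-p)^n
p = 2/100 = 0.02
1 - p = 0.98
(1 - p)^5 = 0.98^5 = 0.903921
P(at least one) = 1 - 0.903921 = 0.0961

0.0961


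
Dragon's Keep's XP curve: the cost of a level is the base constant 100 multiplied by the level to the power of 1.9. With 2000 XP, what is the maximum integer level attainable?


XP = 100 * level^1.9, so level = (XP / 100)^(1/1.9)
= (2000 / 100)^(1/1.9)
= 20.0^0.5263
= 4.839
Floor: level = 4

level 4


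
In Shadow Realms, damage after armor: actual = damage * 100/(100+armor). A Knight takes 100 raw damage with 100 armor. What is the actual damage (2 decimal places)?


actual = 100 * 100 / (100 + 100)
= 100 * 100 / 200
= 10000 / 200
= 50.00

50.00 damage


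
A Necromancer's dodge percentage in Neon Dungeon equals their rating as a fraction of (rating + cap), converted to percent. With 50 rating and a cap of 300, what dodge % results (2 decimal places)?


dodge% = 50 / (50 + 300) * 100
= 50 / 350 * 100
= 0.142857 * 100
= 14.29%

14.29%


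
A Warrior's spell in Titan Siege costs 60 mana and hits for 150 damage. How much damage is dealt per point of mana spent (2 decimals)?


Efficiency = damage / mana
= 150 / 60
= 2.50

2.50 dmg/mana


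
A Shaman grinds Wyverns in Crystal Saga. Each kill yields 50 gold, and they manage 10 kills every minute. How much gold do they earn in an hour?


Gold per minute = 50 * 10 = 500
Gold per hour = 500 * 60 = 30000

30000 gold/hour


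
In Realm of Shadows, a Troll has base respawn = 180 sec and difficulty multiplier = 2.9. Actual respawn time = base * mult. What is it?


Respawn time = base * multiplier
= 180 * 2.9
= 522.0 seconds

522.0 seconds


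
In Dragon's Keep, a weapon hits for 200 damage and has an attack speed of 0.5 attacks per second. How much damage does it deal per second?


DPS = damage * attack_speed
= 200 * 0.5
= 100.0

100.0 DPS


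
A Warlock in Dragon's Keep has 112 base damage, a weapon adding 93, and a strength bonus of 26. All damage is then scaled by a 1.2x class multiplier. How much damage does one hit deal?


Sum base + weapon + str = 112 + 93 + 26 = 231
Multiply by 1.2:
231 * 1.2 = 277.2

277.2 damage


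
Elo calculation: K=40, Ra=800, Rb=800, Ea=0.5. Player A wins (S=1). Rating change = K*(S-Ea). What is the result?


Elo update: delta = K * (S - Ea), where S = 1 (wins)
S - Ea = 1 - 0.5 = 0.5
Rating change = 40 * 0.5
= 20.00

20.00 rating points


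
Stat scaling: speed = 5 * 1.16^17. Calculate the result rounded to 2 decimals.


value = base * growth^level
= 5 * 1.16^17
= 5 * 12.467685
= 62.34

62.34 speed


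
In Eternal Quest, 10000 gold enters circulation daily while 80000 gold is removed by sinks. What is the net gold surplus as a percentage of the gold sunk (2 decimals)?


Net gold = 10000 - 80000 = -70000
Inflation rate = net / sunk * 100 = -70000 / 80000 * 100
= -0.875 * 100
= -87.50%

-87.50%


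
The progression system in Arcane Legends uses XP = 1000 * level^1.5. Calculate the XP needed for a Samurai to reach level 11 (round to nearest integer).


XP = 1000 * level^1.5
Substitute level = 11:
XP = 1000 * 11^1.5
= 1000 * 36.4829
= 36483

36483 XP


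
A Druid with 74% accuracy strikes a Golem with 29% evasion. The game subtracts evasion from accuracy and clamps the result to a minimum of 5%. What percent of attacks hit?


accuracy - evasion = 74 - 29 = 45
Apply floor: max(45, 5) = 45
Hit chance = 45%

45%


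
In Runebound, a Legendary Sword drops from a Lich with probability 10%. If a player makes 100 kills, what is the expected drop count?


Expected drops = kills * (drop_rate / 100)
= 100 * (10 / 100)
= 100 * 0.1
= 10.0

10.0 drops


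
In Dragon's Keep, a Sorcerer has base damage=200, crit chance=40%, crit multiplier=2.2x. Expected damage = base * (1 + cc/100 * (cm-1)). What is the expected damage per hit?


E[dmg] = base * (1 + crit_chance * (crit_mult - 1))
cc as decimal = 40/100 = 0.4
cm - 1 = 2.2 - 1 = 1.2
Bonus factor = 0.4 * 1.2 = 0.48
Total multiplier = 1 + 0.48 = 1.48
Expected damage = 200 * 1.48 = 296.00

296.00 damage


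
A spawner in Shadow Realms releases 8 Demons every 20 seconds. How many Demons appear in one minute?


Spawns per minute = count * (60 / interval)
= 8 * (60 / 20)
= 8 * 3.0
= 24.0

24.0 per minute


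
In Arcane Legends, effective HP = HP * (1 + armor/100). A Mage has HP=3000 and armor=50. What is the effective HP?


EHP = 3000 * (1 + 50/100)
= 3000 * (1 + 0.5)
= 3000 * 1.5
= 4500.0

4500.0 EHP


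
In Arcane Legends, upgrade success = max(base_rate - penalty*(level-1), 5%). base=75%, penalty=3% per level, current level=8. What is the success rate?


raw_rate = 75 - 3 * (8 - 1)
= 75 - 3 * 7
= 75 - 21
= 54
Apply floor: max(54, 5) = 54%

54%


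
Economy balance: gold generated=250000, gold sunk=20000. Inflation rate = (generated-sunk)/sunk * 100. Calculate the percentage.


Net gold = 250000 - 20000 = 230000
Inflation rate = net / sunk * 100 = 230000 / 20000 * 100
= 11.5 * 100
= 1150.00%

1150.00%


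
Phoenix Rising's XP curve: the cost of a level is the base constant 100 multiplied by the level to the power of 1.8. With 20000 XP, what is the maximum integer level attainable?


XP = 100 * level^1.8, so level = (XP / 100)^(1/1.8)
= (20000 / 100)^(1/1.8)
= 200.0^0.5556
= 18.9824
Floor: level = 18

level 18


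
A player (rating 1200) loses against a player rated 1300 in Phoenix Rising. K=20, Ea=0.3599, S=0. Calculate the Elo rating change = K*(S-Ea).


Elo update: delta = K * (S - Ea), where S = 0 (loses)
S - Ea = 0 - 0.3599 = -0.3599
Rating change = 20 * -0.3599
= -7.20

-7.20 rating points


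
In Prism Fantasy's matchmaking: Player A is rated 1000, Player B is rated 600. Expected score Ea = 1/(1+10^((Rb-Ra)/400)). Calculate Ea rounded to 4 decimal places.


Elo expected score: Ea = 1/(1 + 10^((Rb-Ra)/400))
Rb - Ra = 600 - 1000 = -400
(Rb-Ra)/400 = -400/400 = -1.0
10^-1.0 = 0.1
Ea = 1/(1 + 0.1) = 1/1.1 = 0.9091

0.9091


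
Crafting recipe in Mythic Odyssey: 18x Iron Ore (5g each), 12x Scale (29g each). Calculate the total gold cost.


Cost breakdown:
  Iron Ore: 18 * 5 = 90
  Scale: 12 * 29 = 348
Total = 90 + 348 = 438

438 gold


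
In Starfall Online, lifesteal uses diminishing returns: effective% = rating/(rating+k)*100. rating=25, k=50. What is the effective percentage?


effective% = rating / (rating + k) * 100
= 25 / (25 + 50) * 100
= 25 / 75 * 100
= 0.333333 * 100
= 33.33%

33.33%


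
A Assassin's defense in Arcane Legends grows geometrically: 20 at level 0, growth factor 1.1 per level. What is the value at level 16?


value = base * growth^level
= 20 * 1.1^16
= 20 * 4.594973
= 91.90

91.90 defense


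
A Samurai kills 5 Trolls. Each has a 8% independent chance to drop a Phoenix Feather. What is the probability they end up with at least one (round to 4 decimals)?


P(at least one) = 1 - P(none) = 1 - (1-p)^n
p = 8/100 = 0.08
1 - p = 0.92
(1 - p)^5 = 0.92^5 = 0.659082
P(at least one) = 1 - 0.659082 = 0.3409

0.3409


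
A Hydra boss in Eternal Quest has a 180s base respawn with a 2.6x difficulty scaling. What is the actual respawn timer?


Respawn time = base * multiplier
= 180 * 2.6
= 468.0 seconds

468.0 seconds


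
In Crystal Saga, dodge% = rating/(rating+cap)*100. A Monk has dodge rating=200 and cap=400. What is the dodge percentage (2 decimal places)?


dodge% = 200 / (200 + 400) * 100
= 200 / 600 * 100
= 0.333333 * 100
= 33.33%

33.33%


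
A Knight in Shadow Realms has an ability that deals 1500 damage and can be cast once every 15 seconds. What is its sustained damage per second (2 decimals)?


DPS = damage / cooldown
= 1500 / 15
= 100.00

100.00 DPS


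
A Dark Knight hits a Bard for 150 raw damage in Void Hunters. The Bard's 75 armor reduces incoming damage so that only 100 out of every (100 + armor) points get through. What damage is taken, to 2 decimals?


actual = 150 * 100 / (100 + 75)
= 150 * 100 / 175
= 15000 / 175
= 85.71

85.71 damage


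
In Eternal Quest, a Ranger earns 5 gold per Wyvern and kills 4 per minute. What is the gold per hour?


Gold per minute = 5 * 4 = 20
Gold per hour = 20 * 60 = 1200

1200 gold/hour


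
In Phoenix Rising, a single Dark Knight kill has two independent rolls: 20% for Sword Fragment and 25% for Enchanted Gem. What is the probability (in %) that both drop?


For independent events, P(both) = P(A) * P(B)
= 20% * 25%
= 500 / 100 %
= 5.0%

5.0%


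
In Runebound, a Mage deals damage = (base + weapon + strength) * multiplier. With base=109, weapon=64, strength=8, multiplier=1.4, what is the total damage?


Sum base + weapon + str = 109 + 64 + 8 = 181
Multiply by 1.4:
181 * 1.4 = 253.4

253.4 damage


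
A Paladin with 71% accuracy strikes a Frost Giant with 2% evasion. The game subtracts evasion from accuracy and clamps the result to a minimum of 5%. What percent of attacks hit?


accuracy - evasion = 71 - 2 = 69
Apply floor: max(69, 5) = 69
Hit chance = 69%

69%


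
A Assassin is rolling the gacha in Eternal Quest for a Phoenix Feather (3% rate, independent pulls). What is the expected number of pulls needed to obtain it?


Expected pulls for a geometric distribution = 1/p = 100 / rate%
= 100 / 3
= 33.33

33.33 pulls


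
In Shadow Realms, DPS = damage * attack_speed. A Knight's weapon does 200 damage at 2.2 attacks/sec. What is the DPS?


DPS = damage * attack_speed
= 200 * 2.2
= 440.0

440.0 DPS


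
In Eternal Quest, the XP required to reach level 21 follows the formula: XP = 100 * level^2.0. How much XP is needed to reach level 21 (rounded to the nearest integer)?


XP = 100 * level^2.0
Substitute level = 21:
XP = 100 * 21^2.0
= 100 * 441.0
= 44100

44100 XP


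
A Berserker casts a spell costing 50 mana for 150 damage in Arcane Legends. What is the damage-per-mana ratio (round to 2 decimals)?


Efficiency = damage / mana
= 150 / 50
= 3.00

3.00 dmg/mana


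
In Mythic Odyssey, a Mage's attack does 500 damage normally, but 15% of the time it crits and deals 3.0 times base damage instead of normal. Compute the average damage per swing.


E[dmg] = base * (1 + crit_chance * (crit_mult - 1))
cc as decimal = 15/100 = 0.15
cm - 1 = 3.0 - 1 = 2.0
Bonus factor = 0.15 * 2.0 = 0.3
Total multiplier = 1 + 0.3 = 1.3
Expected damage = 500 * 1.3 = 650.00

650.00 damage


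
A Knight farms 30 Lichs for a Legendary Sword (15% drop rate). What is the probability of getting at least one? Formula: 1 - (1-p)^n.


P(at least one) = 1 - P(none) = 1 - (1-p)^n
p = 15/100 = 0.15
1 - p = 0.85
(1 - p)^30 = 0.85^30 = 0.007631
P(at least one) = 1 - 0.007631 = 0.9924

0.9924


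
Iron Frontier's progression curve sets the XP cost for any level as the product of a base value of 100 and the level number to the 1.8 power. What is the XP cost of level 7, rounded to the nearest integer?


XP = 100 * level^1.8
Substitute level = 7:
XP = 100 * 7^1.8
= 100 * 33.2029
= 3320

3320 XP


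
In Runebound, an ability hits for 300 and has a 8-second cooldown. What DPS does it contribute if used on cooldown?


DPS = damage / cooldown
= 300 / 8
= 37.50

37.50 DPS


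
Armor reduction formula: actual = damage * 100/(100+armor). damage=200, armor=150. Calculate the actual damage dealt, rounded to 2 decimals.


actual = 200 * 100 / (100 + 150)
= 200 * 100 / 250
= 20000 / 250
= 80.00

80.00 damage


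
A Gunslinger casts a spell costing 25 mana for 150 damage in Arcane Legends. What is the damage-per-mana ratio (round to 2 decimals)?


Efficiency = damage / mana
= 150 / 25
= 6.00

6.00 dmg/mana


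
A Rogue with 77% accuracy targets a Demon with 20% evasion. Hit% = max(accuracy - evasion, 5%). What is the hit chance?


accuracy - evasion = 77 - 20 = 57
Apply floor: max(57, 5) = 57
Hit chance = 57%

57%


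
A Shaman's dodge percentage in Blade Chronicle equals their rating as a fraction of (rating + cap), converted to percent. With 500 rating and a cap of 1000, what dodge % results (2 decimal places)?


dodge% = 500 / (500 + 1000) * 100
= 500 / 1500 * 100
= 0.333333 * 100
= 33.33%

33.33%


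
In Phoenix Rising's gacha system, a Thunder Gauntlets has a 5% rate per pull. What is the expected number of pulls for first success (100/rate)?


Expected pulls for a geometric distribution = 1/p = 100 / rate%
= 100 / 5
= 20.0

20.0 pulls


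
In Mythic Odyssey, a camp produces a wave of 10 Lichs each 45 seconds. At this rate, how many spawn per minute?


Spawns per minute = count * (60 / interval)
= 10 * (60 / 45)
= 10 * 1.3333
= 13.33

13.33 per minute


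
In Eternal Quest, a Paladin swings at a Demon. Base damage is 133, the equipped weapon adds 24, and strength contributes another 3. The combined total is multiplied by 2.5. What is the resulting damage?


Sum base + weapon + str = 133 + 24 + 3 = 160
Multiply by 2.5:
160 * 2.5 = 400.0

400.0 damage


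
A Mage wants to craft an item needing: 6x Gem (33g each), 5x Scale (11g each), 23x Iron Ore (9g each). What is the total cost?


Cost breakdown:
  Gem: 6 * 33 = 198
  Scale: 5 * 11 = 55
  Iron Ore: 23 * 9 = 207
Total = 198 + 55 + 207 = 460

460 gold


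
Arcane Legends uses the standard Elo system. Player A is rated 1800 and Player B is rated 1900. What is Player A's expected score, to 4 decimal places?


Elo expected score: Ea = 1/(1 + 10^((Rb-Ra)/400))
Rb - Ra = 1900 - 1800 = 100
(Rb-Ra)/400 = 100/400 = 0.25
10^0.25 = 1.778279
Ea = 1/(1 + 1.778279) = 1/2.778279 = 0.3599

0.3599


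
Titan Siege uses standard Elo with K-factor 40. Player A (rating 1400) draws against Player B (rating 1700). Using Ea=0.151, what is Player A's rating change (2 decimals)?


Elo update: delta = K * (S - Ea), where S = 0.5 (draws)
S - Ea = 0.5 - 0.151 = 0.349
Rating change = 40 * 0.349
= 13.96

13.96 rating points


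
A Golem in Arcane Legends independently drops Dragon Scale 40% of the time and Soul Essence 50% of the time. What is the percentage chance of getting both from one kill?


For independent events, P(both) = P(A) * P(B)
= 40% * 50%
= 2000 / 100 %
= 20.0%

20.0%


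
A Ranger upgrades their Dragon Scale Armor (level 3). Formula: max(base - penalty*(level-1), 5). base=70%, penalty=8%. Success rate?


raw_rate = 70 - 8 * (3 - 1)
= 70 - 8 * 2
= 70 - 16
= 54
Apply floor: max(54, 5) = 54%

54%


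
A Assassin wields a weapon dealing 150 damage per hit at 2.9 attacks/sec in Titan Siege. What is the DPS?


DPS = damage * attack_speed
= 150 * 2.9
= 435.0

435.0 DPS


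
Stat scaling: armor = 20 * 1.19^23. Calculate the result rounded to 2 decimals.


value = base * growth^level
= 20 * 1.19^23
= 20 * 54.648735
= 1092.97

1092.97 armor


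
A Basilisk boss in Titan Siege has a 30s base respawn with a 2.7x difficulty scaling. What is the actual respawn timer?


Respawn time = base * multiplier
= 30 * 2.7
= 81.0 seconds

81.0 seconds


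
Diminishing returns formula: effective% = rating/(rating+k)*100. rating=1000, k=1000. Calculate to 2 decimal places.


effective% = rating / (rating + k) * 100
= 1000 / (1000 + 1000) * 100
= 1000 / 2000 * 100
= 0.5 * 100
= 50.00%

50.00%


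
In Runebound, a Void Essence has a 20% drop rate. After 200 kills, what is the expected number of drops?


Expected drops = kills * (drop_rate / 100)
= 200 * (20 / 100)
= 200 * 0.2
= 40.0

40.0 drops


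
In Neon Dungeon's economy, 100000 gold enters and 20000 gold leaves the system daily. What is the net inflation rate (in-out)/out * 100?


Net gold = 100000 - 20000 = 80000
Inflation rate = net / sunk * 100 = 80000 / 20000 * 100
= 4.0 * 100
= 400.00%

400.00%


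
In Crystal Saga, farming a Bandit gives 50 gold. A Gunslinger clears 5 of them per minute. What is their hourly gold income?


Gold per minute = 50 * 5 = 250
Gold per hour = 250 * 60 = 15000

15000 gold/hour


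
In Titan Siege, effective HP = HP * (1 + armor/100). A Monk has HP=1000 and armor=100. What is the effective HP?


EHP = 1000 * (1 + 100/100)
= 1000 * (1 + 1.0)
= 1000 * 2.0
= 2000.0

2000.0 EHP


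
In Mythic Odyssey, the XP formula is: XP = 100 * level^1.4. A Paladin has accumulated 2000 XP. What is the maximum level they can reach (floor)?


XP = 100 * level^1.4, so level = (XP / 100)^(1/1.4)
= (2000 / 100)^(1/1.4)
= 20.0^0.7143
= 8.4978
Floor: level = 8

level 8


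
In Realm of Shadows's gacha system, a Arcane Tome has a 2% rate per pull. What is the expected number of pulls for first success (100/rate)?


Expected pulls for a geometric distribution = 1/p = 100 / rate%
= 100 / 2
= 50.0

50.0 pulls


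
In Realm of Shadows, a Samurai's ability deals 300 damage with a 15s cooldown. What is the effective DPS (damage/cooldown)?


DPS = damage / cooldown
= 300 / 15
= 20.00

20.00 DPS


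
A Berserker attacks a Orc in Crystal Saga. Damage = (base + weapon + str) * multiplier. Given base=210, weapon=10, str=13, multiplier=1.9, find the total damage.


Sum base + weapon + str = 210 + 10 + 13 = 233
Multiply by 1.9:
233 * 1.9 = 442.7

442.7 damage


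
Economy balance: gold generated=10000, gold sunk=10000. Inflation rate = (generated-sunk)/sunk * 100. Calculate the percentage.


Net gold = 10000 - 10000 = 0
Inflation rate = net / sunk * 100 = 0 / 10000 * 100
= 0.0 * 100
= 0.00%

0.00%


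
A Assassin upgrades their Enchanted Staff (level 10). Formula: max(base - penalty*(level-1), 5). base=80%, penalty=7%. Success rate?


raw_rate = 80 - 7 * (10 - 1)
= 80 - 7 * 9
= 80 - 63
= 17
Apply floor: max(17, 5) = 17%

17%


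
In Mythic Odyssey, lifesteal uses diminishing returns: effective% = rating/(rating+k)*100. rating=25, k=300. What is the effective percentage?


effective% = rating / (rating + k) * 100
= 25 / (25 + 300) * 100
= 25 / 325 * 100
= 0.076923 * 100
= 7.69%

7.69%


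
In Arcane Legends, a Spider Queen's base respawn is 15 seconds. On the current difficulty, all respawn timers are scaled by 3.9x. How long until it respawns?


Respawn time = base * multiplier
= 15 * 3.9
= 58.5 seconds

58.5 seconds


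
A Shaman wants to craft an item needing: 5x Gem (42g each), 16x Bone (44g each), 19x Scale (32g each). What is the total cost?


Cost breakdown:
  Gem: 5 * 42 = 210
  Bone: 16 * 44 = 704
  Scale: 19 * 32 = 608
Total = 210 + 704 + 608 = 1522

1522 gold


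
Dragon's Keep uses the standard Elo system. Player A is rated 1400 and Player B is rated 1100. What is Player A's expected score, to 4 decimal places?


Elo expected score: Ea = 1/(1 + 10^((Rb-Ra)/400))
Rb - Ra = 1100 - 1400 = -300
(Rb-Ra)/400 = -300/400 = -0.75
10^-0.75 = 0.177828
Ea = 1/(1 + 0.177828) = 1/1.177828 = 0.8490

0.8490


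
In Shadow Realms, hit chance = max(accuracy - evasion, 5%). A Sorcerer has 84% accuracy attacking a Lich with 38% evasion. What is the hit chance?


accuracy - evasion = 84 - 38 = 46
Apply floor: max(46, 5) = 46
Hit chance = 46%

46%


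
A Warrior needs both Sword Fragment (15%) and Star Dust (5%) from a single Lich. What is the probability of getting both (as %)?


For independent events, P(both) = P(A) * P(B)
= 15% * 5%
= 75 / 100 %
= 0.75%

0.75%


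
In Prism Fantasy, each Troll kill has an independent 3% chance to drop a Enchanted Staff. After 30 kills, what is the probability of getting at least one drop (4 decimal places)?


P(at least one) = 1 - P(none) = 1 - (1-p)^n
p = 3/100 = 0.03
1 - p = 0.97
(1 - p)^30 = 0.97^30 = 0.401007
P(at least one) = 1 - 0.401007 = 0.5990

0.5990


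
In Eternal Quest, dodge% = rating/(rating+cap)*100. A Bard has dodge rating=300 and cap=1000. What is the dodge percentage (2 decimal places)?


dodge% = 300 / (300 + 1000) * 100
= 300 / 1300 * 100
= 0.230769 * 100
= 23.08%

23.08%


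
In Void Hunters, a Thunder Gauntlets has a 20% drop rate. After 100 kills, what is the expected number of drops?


Expected drops = kills * (drop_rate / 100)
= 100 * (20 / 100)
= 100 * 0.2
= 20.0

20.0 drops


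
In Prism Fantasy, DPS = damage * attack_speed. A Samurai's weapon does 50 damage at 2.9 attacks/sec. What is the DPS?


DPS = damage * attack_speed
= 50 * 2.9
= 145.0

145.0 DPS


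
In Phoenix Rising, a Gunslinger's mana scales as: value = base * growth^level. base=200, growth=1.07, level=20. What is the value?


value = base * growth^level
= 200 * 1.07^20
= 200 * 3.869684
= 773.94

773.94 mana


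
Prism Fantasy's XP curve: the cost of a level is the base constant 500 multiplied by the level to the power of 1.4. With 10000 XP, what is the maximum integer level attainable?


XP = 500 * level^1.4, so level = (XP / 500)^(1/1.4)
= (10000 / 500)^(1/1.4)
= 20.0^0.7143
= 8.4978
Floor: level = 8

level 8


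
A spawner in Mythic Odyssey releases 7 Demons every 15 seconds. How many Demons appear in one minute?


Spawns per minute = count * (60 / interval)
= 7 * (60 / 15)
= 7 * 4.0
= 28.0

28.0 per minute


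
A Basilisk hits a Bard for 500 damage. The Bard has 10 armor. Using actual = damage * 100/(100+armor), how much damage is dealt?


actual = 500 * 100 / (100 + 10)
= 500 * 100 / 110
= 50000 / 110
= 454.55

454.55 damage


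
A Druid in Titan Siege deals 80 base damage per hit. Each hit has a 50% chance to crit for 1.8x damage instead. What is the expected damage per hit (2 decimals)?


E[dmg] = base * (1 + crit_chance * (crit_mult - 1))
cc as decimal = 50/100 = 0.5
cm - 1 = 1.8 - 1 = 0.8
Bonus factor = 0.5 * 0.8 = 0.4
Total multiplier = 1 + 0.4 = 1.4
Expected damage = 80 * 1.4 = 112.00

112.00 damage


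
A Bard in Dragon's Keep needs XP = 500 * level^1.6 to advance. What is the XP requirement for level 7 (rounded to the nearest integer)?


XP = 500 * level^1.6
Substitute level = 7:
XP = 500 * 7^1.6
= 500 * 22.4987
= 11249

11249 XP


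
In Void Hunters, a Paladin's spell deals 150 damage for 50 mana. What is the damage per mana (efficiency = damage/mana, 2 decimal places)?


Efficiency = damage / mana
= 150 / 50
= 3.00

3.00 dmg/mana


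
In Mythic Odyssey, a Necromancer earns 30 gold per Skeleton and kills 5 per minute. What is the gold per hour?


Gold per minute = 30 * 5 = 150
Gold per hour = 150 * 60 = 9000

9000 gold/hour


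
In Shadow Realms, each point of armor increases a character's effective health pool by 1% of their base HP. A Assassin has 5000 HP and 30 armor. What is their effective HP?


EHP = 5000 * (1 + 30/100)
= 5000 * (1 + 0.3)
= 5000 * 1.3
= 6500.0

6500.0 EHP


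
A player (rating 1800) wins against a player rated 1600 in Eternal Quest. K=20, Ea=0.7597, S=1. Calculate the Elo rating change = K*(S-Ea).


Elo update: delta = K * (S - Ea), where S = 1 (wins)
S - Ea = 1 - 0.7597 = 0.2403
Rating change = 20 * 0.2403
= 4.81

4.81 rating points
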